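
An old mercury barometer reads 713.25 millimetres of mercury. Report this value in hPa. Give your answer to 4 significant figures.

1 mmHg = 1.33322 hPa, so 713.25 × 1.33322 = 950.9 hPa.

950.9 hPa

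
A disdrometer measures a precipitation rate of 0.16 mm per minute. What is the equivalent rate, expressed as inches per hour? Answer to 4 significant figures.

0.16 mm/minute × 0.0393701 in/mm × 60 minute/hour = 0.3780 in/hour.

0.3780 in/hour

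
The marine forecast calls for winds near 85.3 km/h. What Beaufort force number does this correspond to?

Beaufort force 9

85.3 km/h = 23.7 m/s, which is Beaufort 9 (strong gale, 20.8–24.4 m/s).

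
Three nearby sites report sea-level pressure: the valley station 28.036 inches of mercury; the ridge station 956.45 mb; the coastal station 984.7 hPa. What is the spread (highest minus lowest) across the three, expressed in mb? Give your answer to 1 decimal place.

the valley station: 28.036 inHg = 949.408 mb.
the coastal station: 984.7 hPa = 984.700 mb.
Spread: 984.700 − 949.408 = 35.3 mb.

35.3 mb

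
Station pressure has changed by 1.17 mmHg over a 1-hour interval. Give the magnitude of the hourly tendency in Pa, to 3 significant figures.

1.17 mmHg / 1 h × 133.322 Pa/mmHg = 156 Pa/h.

156 Pa per hour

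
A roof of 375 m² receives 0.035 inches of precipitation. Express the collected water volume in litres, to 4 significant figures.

Depth: 0.035 in × 25.4 = 0.889 mm.
1 mm over 1 m² is 1 L, so volume = 0.889 × 375 = 333.375 L ≈ 333.4 L.

333.4 litres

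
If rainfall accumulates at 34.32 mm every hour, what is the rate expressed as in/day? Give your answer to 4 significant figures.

34.32 mm/hour × 0.0393701 in/mm × 24 hour/day = 32.43 in/day.

32.43 in/day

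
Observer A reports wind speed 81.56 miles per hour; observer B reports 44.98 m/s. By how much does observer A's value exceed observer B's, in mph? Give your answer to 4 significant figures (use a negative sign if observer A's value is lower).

-19.06 mph

observer B: 44.98 m/s = 100.6174 mph.
Difference: 81.5600 − 100.6174 = -19.06 mph.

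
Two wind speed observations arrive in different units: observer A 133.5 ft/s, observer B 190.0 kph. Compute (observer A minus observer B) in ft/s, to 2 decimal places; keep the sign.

-39.66 ft/s

observer B: 190.0 km/h = 173.1554 ft/s.
Difference: 133.5000 − 173.1554 = -39.66 ft/s.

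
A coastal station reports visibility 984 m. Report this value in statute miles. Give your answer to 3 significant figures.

1 m = 0.000621371 SM, so 984 × 0.000621371 = 0.611 SM.

0.611 SM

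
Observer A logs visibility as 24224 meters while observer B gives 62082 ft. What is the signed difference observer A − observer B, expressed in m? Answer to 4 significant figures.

observer B: 62082 ft = 18922.59 m.
Difference: 24224.00 − 18922.59 = 5301 m.

5301 m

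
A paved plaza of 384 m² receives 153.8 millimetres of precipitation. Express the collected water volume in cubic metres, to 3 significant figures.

1 mm over 1 m² is 1 L, so volume = 153.8 × 384 = 59059.2 L = 59.1 m³.

59.1 cubic metres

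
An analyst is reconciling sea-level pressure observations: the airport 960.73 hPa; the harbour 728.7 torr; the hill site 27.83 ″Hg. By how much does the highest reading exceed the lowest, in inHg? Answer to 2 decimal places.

0.86 inHg

the airport: 960.73 hPa = 28.3703 inHg.
the harbour: 728.7 mmHg = 28.6890 inHg.
Spread: 28.6890 − 27.8300 = 0.86 inHg.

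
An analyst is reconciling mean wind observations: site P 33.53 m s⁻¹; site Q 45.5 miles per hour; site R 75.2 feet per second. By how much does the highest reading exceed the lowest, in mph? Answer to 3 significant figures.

site P: 33.53 m/s = 75.004 mph.
site R: 75.2 ft/s = 51.273 mph.
Spread: 75.004 − 45.500 = 29.5 mph.

29.5 mph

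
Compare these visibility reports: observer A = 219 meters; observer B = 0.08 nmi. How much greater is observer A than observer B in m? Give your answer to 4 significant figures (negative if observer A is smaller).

70.84 m

observer B: 0.08 nmi = 148.1600 m.
Difference: 219.0000 − 148.1600 = 70.84 m.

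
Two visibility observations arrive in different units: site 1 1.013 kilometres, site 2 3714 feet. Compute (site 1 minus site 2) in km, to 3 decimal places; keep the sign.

site 2: 3714 ft = 1.13203 km.
Difference: 1.01300 − 1.13203 = -0.119 km.

-0.119 km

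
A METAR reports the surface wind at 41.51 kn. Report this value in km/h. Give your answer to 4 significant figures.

1 kt = 1.852 km/h, so 41.51 × 1.852 = 76.88 km/h.

76.88 km/h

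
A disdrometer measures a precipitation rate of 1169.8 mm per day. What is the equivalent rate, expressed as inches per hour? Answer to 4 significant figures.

1.919 in/hour

1169.8 mm/day × 0.0393701 in/mm × 0.0416667 day/hour = 1.919 in/hour.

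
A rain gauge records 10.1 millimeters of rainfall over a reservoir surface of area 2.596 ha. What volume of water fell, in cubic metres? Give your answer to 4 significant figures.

Area: 2.596 ha = 25960 m².
1 mm over 1 m² is 1 L, so volume = 10.1 × 25960 = 262196 L = 262.2 m³.

262.2 cubic metres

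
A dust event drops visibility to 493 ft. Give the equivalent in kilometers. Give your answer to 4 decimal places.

0.1503 km

1 ft = 0.0003048 km, so 493 × 0.0003048 = 0.1503 km.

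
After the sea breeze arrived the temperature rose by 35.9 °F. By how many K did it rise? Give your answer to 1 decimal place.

Converting a difference, only the 9/5 scale factor applies: ΔK = 35.9 × 0.5556 = 19.9 K.

19.9 K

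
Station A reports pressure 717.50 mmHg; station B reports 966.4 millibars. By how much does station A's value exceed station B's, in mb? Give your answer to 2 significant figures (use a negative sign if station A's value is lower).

-9.8 mb

station A: 717.50 mmHg = 956.588 mb.
Difference: 956.588 − 966.400 = -9.8 mb.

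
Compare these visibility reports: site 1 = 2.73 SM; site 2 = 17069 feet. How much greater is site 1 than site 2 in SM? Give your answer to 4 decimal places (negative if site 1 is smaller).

site 2: 17069 ft = 3.232765 SM.
Difference: 2.730000 − 3.232765 = -0.5028 SM.

-0.5028 SM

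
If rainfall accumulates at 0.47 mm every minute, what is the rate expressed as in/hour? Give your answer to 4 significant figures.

1.110 in/hour

0.47 mm/minute × 0.0393701 in/mm × 60 minute/hour = 1.110 in/hour.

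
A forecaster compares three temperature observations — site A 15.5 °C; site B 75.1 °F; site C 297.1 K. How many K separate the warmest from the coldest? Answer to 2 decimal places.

8.45 K

site B: 75.1 °F = 23.944 °C.
site C: 297.1 K = 23.950 °C.
Spread: 23.950 − 15.500 = 8.450 °C.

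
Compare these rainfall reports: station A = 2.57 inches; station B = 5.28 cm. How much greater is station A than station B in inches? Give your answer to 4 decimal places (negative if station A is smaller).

0.4913 in

station B: 5.28 cm = 2.078740 in.
Difference: 2.570000 − 2.078740 = 0.4913 in.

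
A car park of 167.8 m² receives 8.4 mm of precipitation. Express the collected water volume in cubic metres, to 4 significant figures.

1.410 cubic metres

1 mm over 1 m² is 1 L, so volume = 8.4 × 167.8 = 1409.52 L = 1.410 m³.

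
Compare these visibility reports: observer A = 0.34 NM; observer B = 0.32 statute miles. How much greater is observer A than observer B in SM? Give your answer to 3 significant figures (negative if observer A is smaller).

observer A: 0.34 nmi = 0.391265 SM.
Difference: 0.391265 − 0.320000 = 0.0713 SM.

0.0713 SM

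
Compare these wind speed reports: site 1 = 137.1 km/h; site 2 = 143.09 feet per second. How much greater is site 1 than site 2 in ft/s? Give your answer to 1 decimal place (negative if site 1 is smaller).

-18.1 ft/s

site 1: 137.1 km/h = 124.945 ft/s.
Difference: 124.945 − 143.090 = -18.1 ft/s.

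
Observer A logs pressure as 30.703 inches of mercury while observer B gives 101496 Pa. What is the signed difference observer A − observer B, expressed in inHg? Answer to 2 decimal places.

observer B: 101496 Pa = 29.9717 inHg.
Difference: 30.7030 − 29.9717 = 0.73 inHg.

0.73 inHg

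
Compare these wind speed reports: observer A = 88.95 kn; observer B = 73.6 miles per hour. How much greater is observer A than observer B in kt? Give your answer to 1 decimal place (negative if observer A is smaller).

observer B: 73.6 mph = 63.957 kt.
Difference: 88.950 − 63.957 = 25.0 kt.

25.0 kt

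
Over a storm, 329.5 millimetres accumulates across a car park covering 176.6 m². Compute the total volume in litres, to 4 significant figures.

1 mm over 1 m² is 1 L, so volume = 329.5 × 176.6 = 58189.7 L ≈ 58190 L.

58190 litres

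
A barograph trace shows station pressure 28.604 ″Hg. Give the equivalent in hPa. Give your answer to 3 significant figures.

969 hPa

1 inHg = 33.8639 hPa, so 28.604 × 33.8639 = 969 hPa.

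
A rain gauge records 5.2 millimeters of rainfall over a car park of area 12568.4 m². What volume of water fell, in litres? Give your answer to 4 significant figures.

65360 litres

1 mm over 1 m² is 1 L, so volume = 5.2 × 12568.4 = 65355.68 L ≈ 65360 L.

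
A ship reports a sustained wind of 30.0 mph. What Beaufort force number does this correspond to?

Beaufort force 6

30.0 mph = 13.4 m/s, which is Beaufort 6 (strong breeze, 10.8–13.8 m/s).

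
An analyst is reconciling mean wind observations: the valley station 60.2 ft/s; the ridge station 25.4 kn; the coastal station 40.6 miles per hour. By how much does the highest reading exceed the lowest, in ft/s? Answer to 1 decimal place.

the ridge station: 25.4 kt = 42.870 ft/s.
the coastal station: 40.6 mph = 59.547 ft/s.
Spread: 60.200 − 42.870 = 17.3 ft/s.

17.3 ft/s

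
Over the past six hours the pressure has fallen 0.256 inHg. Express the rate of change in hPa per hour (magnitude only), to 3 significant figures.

0.256 inHg / 6 h × 33.8639 hPa/inHg = 1.44 hPa/h.

1.44 hPa per hour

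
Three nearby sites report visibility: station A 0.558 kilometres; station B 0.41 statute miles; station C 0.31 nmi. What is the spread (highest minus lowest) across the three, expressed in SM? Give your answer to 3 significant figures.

station A: 0.558 km = 0.346725 SM.
station C: 0.31 nmi = 0.356742 SM.
Spread: 0.410000 − 0.346725 = 0.0633 SM.

0.0633 SM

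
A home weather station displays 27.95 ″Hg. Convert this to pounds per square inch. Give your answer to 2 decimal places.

13.73 psi

1 inHg = 0.491154 psi, so 27.95 × 0.491154 = 13.73 psi.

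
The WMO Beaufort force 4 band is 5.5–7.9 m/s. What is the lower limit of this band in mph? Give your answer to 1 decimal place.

12.3 mph

5.5–7.9 m/s × 2.237 = 12.3–17.7 mph.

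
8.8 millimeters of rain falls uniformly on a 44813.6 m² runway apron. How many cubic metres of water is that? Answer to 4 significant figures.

1 mm over 1 m² is 1 L, so volume = 8.8 × 44813.6 = 394359.68 L = 394.4 m³.

394.4 cubic metres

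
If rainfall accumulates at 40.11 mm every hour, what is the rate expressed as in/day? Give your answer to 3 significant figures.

40.11 mm/hour × 0.0393701 in/mm × 24 hour/day = 37.9 in/day.

37.9 in/day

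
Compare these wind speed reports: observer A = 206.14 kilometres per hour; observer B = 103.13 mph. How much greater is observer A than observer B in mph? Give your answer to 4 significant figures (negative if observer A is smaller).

observer A: 206.14 km/h = 128.0895 mph.
Difference: 128.0895 − 103.1300 = 24.96 mph.

24.96 mph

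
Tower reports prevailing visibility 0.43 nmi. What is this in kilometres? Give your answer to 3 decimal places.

0.796 km

1 nmi = 1.852 km, so 0.43 × 1.852 = 0.796 km.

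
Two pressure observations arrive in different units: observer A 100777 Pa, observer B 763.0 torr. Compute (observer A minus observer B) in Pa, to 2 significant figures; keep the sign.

-950 Pa

observer B: 763.0 mmHg = 101724.98 Pa.
Difference: 100777.00 − 101724.98 = -950 Pa.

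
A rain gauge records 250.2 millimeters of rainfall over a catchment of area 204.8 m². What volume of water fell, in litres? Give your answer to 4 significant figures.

1 mm over 1 m² is 1 L, so volume = 250.2 × 204.8 = 51240.96 L ≈ 51240 L.

51240 litres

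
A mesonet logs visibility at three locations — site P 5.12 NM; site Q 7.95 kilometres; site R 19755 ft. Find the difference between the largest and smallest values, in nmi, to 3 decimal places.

site Q: 7.95 km = 4.29266 nmi.
site R: 19755 ft = 3.25125 nmi.
Spread: 5.12000 − 3.25125 = 1.869 nmi.

1.869 nmi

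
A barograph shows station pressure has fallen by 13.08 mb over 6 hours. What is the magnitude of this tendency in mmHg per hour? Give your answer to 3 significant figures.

1.64 mmHg per hour

13.08 mb / 6 h × 0.750062 mmHg/mb = 1.64 mmHg/h.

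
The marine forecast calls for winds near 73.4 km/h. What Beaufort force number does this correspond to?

Beaufort force 8

73.4 km/h = 20.4 m/s, which is Beaufort 8 (gale, 17.2–20.7 m/s).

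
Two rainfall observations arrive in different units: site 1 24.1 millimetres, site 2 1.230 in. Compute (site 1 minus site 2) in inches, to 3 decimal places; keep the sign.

site 1: 24.1 mm = 0.94882 in.
Difference: 0.94882 − 1.23000 = -0.281 in.

-0.281 in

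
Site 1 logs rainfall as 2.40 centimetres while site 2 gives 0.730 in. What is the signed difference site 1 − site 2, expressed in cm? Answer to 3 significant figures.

site 2: 0.730 in = 1.85420 cm.
Difference: 2.40000 − 1.85420 = 0.546 cm.

0.546 cm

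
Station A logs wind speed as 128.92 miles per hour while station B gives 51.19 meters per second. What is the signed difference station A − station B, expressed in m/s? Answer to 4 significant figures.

station A: 128.92 mph = 57.63240 m/s.
Difference: 57.63240 − 51.19000 = 6.442 m/s.

6.442 m/s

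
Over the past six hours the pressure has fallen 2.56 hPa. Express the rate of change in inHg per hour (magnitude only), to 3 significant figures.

2.56 hPa / 6 h × 0.02953 inHg/hPa = 0.0126 inHg/h.

0.0126 inHg per hour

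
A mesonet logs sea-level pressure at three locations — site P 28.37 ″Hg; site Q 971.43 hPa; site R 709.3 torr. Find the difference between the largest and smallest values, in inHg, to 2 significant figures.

0.76 inHg

site Q: 971.43 hPa = 28.6863 inHg.
site R: 709.3 mmHg = 27.9252 inHg.
Spread: 28.6863 − 27.9252 = 0.76 inHg.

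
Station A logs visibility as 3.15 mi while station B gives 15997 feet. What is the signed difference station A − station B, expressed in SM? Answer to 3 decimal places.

station B: 15997 ft = 3.02973 SM.
Difference: 3.15000 − 3.02973 = 0.120 SM.

0.120 SM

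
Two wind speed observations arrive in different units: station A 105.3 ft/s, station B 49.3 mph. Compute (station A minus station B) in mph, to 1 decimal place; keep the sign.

22.5 mph

station A: 105.3 ft/s = 71.795 mph.
Difference: 71.795 − 49.300 = 22.5 mph.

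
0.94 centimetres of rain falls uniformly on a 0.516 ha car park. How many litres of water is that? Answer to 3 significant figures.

Depth: 0.94 cm × 10 = 9.4 mm.
Area: 0.516 ha = 5160 m².
1 mm over 1 m² is 1 L, so volume = 9.4 × 5160 = 48504 L ≈ 48500 L.

48500 litres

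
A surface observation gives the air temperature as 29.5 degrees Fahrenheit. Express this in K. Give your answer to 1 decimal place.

First to °C: -1.39 °C.
Then to K: 271.8 K.

271.8 K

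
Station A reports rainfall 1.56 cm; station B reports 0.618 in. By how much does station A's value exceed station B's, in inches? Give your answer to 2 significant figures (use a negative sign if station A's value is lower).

station A: 1.56 cm = 0.614173 in.
Difference: 0.614173 − 0.618000 = -0.0038 in.

-0.0038 in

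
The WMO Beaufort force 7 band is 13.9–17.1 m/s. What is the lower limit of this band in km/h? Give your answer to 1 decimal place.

50.0 km/h

13.9–17.1 m/s × 3.6 = 50.0–61.6 km/h.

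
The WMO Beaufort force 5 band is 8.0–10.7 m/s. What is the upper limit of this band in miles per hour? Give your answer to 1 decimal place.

23.9 mph

8.0–10.7 m/s × 2.237 = 17.9–23.9 mph.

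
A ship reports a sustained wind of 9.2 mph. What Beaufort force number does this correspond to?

9.2 mph = 4.1 m/s, which is Beaufort 3 (gentle breeze, 3.4–5.4 m/s).

Beaufort force 3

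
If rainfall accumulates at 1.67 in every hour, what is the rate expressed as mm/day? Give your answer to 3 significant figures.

1.67 in/hour × 25.4 mm/in × 24 hour/day = 1020 mm/day.

1020 mm/day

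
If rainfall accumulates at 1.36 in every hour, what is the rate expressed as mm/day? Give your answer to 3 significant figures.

1.36 in/hour × 25.4 mm/in × 24 hour/day = 829 mm/day.

829 mm/day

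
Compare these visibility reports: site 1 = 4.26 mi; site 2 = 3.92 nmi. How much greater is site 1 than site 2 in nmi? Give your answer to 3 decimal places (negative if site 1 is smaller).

-0.218 nmi

site 1: 4.26 SM = 3.70184 nmi.
Difference: 3.70184 − 3.92000 = -0.218 nmi.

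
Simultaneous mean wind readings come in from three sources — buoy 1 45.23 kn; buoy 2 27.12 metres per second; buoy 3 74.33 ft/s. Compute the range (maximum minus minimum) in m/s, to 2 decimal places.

buoy 1: 45.23 kt = 23.2683 m/s.
buoy 3: 74.33 ft/s = 22.6558 m/s.
Spread: 27.1200 − 22.6558 = 4.46 m/s.

4.46 m/s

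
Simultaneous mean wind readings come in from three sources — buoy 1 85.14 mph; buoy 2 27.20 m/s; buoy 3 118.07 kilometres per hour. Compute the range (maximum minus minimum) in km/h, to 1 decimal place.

buoy 1: 85.14 mph = 137.020 km/h.
buoy 2: 27.20 m/s = 97.920 km/h.
Spread: 137.020 − 97.920 = 39.1 km/h.

39.1 km/h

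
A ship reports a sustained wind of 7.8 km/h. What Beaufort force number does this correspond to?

7.8 km/h = 2.2 m/s, which is Beaufort 2 (light breeze, 1.6–3.3 m/s).

Beaufort force 2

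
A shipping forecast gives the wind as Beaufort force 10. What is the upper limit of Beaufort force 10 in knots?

Beaufort 10 (storm) spans 48–55 knots.

55 kt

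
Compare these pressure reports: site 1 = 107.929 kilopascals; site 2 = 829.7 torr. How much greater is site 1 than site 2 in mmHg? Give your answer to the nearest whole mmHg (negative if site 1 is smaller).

-20 mmHg

site 1: 107.929 kPa = 809.53 mmHg.
Difference: 809.53 − 829.70 = -20 mmHg.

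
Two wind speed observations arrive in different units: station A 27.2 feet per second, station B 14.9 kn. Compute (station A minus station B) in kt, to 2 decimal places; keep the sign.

1.22 kt

station A: 27.2 ft/s = 16.1156 kt.
Difference: 16.1156 − 14.9000 = 1.22 kt.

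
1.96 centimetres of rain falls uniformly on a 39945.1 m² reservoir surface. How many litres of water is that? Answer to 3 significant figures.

Depth: 1.96 cm × 10 = 19.6 mm.
1 mm over 1 m² is 1 L, so volume = 19.6 × 39945.1 = 782923.96 L ≈ 783000 L.

783000 litres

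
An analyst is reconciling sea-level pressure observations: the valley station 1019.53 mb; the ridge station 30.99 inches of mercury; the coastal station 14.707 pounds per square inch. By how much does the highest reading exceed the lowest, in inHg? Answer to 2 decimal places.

the valley station: 1019.53 mb = 30.1067 inHg.
the coastal station: 14.707 psi = 29.9438 inHg.
Spread: 30.9900 − 29.9438 = 1.05 inHg.

1.05 inHg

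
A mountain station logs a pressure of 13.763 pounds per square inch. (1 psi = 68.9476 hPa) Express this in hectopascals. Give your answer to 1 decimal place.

1 psi = 68.9476 hPa, so 13.763 × 68.9476 = 948.9 hPa.

948.9 hPa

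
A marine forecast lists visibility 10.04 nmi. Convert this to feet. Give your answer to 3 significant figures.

1 nmi = 6076.12 ft, so 10.04 × 6076.12 = 61000 ft.

61000 ft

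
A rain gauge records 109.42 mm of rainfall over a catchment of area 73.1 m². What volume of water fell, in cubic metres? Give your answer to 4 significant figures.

1 mm over 1 m² is 1 L, so volume = 109.42 × 73.1 = 7998.602 L = 7.999 m³.

7.999 cubic metres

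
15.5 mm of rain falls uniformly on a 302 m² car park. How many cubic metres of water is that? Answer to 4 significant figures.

4.681 cubic metres

1 mm over 1 m² is 1 L, so volume = 15.5 × 302 = 4681 L = 4.681 m³.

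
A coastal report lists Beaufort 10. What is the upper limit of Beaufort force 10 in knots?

Beaufort 10 (storm) spans 48–55 knots.

55 kt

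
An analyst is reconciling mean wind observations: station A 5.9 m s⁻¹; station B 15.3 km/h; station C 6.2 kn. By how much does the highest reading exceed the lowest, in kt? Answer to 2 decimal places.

5.27 kt

station A: 5.9 m/s = 11.4687 kt.
station B: 15.3 km/h = 8.2613 kt.
Spread: 11.4687 − 6.2000 = 5.27 kt.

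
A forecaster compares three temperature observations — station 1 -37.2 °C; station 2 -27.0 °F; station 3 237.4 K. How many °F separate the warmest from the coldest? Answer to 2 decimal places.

7.96 °F

station 2: -27.0 °F = -32.778 °C.
station 3: 237.4 K = -35.750 °C.
Spread: (-32.778) − (-37.200) = 4.422 °C = 7.96 °F.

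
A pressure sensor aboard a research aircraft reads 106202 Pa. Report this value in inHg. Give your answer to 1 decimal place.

1 Pa = 0.0002953 inHg, so 106202 × 0.0002953 = 31.4 inHg.

31.4 inHg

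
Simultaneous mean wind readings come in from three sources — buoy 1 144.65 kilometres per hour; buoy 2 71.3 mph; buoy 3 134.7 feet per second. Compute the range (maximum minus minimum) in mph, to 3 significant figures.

buoy 1: 144.65 km/h = 89.881 mph.
buoy 3: 134.7 ft/s = 91.841 mph.
Spread: 91.841 − 71.300 = 20.5 mph.

20.5 mph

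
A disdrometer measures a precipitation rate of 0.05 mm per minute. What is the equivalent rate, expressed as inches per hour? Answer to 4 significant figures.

0.05 mm/minute × 0.0393701 in/mm × 60 minute/hour = 0.1181 in/hour.

0.1181 in/hour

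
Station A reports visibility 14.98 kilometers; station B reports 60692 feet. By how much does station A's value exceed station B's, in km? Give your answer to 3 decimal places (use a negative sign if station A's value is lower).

-3.519 km

station B: 60692 ft = 18.49892 km.
Difference: 14.98000 − 18.49892 = -3.519 km.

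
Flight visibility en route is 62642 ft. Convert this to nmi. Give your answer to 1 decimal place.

1 ft = 0.000164579 nmi, so 62642 × 0.000164579 = 10.3 nmi.

10.3 nmi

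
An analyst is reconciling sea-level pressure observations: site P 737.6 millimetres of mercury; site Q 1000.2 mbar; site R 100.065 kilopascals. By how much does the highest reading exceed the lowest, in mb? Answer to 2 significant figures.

17 mb

site P: 737.6 mmHg = 983.39 mb.
site R: 100.065 kPa = 1000.65 mb.
Spread: 1000.65 − 983.39 = 17 mb.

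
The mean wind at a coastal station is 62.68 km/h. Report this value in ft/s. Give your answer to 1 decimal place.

1 km/h = 0.911344 ft/s, so 62.68 × 0.911344 = 57.1 ft/s.

57.1 ft/s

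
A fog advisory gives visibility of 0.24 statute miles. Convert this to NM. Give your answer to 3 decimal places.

1 SM = 0.868976 nmi, so 0.24 × 0.868976 = 0.209 nmi.

0.209 nmi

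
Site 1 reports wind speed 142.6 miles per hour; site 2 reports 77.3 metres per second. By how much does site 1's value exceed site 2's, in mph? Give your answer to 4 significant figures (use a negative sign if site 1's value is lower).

-30.32 mph

site 2: 77.3 m/s = 172.9152 mph.
Difference: 142.6000 − 172.9152 = -30.32 mph.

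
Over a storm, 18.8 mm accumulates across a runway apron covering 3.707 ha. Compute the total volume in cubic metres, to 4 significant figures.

696.9 cubic metres

Area: 3.707 ha = 37070 m².
1 mm over 1 m² is 1 L, so volume = 18.8 × 37070 = 696916 L = 696.9 m³.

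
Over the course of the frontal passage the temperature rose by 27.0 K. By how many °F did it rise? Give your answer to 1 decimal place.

48.6 °F

A change of 1 °C equals a change of 1.8 °F: Δ°F = 27.0 × 1.8 = 48.6 °F.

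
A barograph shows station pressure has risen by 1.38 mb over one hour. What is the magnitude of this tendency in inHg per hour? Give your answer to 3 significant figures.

0.0408 inHg per hour

1.38 mb / 1 h × 0.02953 inHg/mb = 0.0408 inHg/h.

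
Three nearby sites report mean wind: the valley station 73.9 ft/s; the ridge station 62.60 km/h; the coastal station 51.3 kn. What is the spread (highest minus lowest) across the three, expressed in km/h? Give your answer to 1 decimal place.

32.4 km/h

the valley station: 73.9 ft/s = 81.089 km/h.
the coastal station: 51.3 kt = 95.008 km/h.
Spread: 95.008 − 62.600 = 32.4 km/h.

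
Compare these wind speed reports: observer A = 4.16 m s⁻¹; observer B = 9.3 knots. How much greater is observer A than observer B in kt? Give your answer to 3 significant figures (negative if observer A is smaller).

-1.21 kt

observer A: 4.16 m/s = 8.0864 kt.
Difference: 8.0864 − 9.3000 = -1.21 kt.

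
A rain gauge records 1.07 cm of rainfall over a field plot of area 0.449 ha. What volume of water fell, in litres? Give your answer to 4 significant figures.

48040 litres

Depth: 1.07 cm × 10 = 10.7 mm.
Area: 0.449 ha = 4490 m².
1 mm over 1 m² is 1 L, so volume = 10.7 × 4490 = 48043 L ≈ 48040 L.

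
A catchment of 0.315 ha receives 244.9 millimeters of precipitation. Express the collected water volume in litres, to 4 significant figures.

771400 litres

Area: 0.315 ha = 3150 m².
1 mm over 1 m² is 1 L, so volume = 244.9 × 3150 = 771435 L ≈ 771400 L.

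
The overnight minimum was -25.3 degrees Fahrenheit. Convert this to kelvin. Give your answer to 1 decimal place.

First to °C: -31.83 °C.
Then to K: 241.3 K.

241.3 K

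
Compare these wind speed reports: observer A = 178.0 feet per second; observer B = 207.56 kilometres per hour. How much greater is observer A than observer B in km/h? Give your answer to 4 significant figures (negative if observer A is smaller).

observer A: 178.0 ft/s = 195.3158 km/h.
Difference: 195.3158 − 207.5600 = -12.24 km/h.

-12.24 km/h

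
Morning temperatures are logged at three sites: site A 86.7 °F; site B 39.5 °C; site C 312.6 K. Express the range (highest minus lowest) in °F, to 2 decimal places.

16.40 °F

site A: 86.7 °F = 30.389 °C.
site C: 312.6 K = 39.450 °C.
Spread: 39.500 − 30.389 = 9.111 °C = 16.40 °F.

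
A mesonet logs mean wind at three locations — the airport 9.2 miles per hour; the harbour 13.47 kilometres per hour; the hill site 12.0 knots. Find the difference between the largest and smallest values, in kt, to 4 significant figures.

4.727 kt

the airport: 9.2 mph = 7.99458 kt.
the harbour: 13.47 km/h = 7.27322 kt.
Spread: 12.00000 − 7.27322 = 4.727 kt.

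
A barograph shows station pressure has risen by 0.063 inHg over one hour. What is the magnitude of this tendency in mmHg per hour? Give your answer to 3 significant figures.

1.60 mmHg per hour

0.063 inHg / 1 h × 25.4 mmHg/inHg = 1.60 mmHg/h.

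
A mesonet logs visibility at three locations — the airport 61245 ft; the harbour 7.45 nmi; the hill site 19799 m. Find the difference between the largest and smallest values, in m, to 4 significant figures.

6002 m

the airport: 61245 ft = 18667.48 m.
the harbour: 7.45 nmi = 13797.40 m.
Spread: 19799.00 − 13797.40 = 6002 m.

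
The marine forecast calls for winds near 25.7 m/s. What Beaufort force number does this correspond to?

25.7 m/s lies in the Beaufort 10 band (storm, 24.5–28.4 m/s).

Beaufort force 10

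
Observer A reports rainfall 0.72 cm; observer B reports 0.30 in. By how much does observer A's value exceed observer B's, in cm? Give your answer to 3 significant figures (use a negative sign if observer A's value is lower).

observer B: 0.30 in = 0.762000 cm.
Difference: 0.720000 − 0.762000 = -0.0420 cm.

-0.0420 cm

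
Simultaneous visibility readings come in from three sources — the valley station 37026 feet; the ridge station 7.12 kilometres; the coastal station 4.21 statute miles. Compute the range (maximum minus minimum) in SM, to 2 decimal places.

the valley station: 37026 ft = 7.0125 SM.
the ridge station: 7.12 km = 4.4242 SM.
Spread: 7.0125 − 4.2100 = 2.80 SM.

2.80 SM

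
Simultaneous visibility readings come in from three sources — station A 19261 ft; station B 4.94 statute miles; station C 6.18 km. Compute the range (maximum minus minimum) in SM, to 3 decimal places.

station A: 19261 ft = 3.64792 SM.
station C: 6.18 km = 3.84007 SM.
Spread: 4.94000 − 3.64792 = 1.292 SM.

1.292 SM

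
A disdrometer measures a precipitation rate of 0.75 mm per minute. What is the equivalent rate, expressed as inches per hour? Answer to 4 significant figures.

1.772 in/hour

0.75 mm/minute × 0.0393701 in/mm × 60 minute/hour = 1.772 in/hour.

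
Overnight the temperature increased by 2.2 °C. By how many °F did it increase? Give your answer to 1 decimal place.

Converting a difference, only the 9/5 scale factor applies: Δ°F = 2.2 × 1.8 = 4.0 °F.

4.0 °F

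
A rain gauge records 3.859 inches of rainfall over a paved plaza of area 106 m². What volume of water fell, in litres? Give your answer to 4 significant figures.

Depth: 3.859 in × 25.4 = 98.0186 mm.
1 mm over 1 m² is 1 L, so volume = 98.0186 × 106 = 10389.972 L ≈ 10390 L.

10390 litres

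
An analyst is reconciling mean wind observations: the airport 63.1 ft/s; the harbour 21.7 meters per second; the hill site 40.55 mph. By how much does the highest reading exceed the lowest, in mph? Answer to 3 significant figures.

the airport: 63.1 ft/s = 43.0227 mph.
the harbour: 21.7 m/s = 48.5415 mph.
Spread: 48.5415 − 40.5500 = 7.99 mph.

7.99 mph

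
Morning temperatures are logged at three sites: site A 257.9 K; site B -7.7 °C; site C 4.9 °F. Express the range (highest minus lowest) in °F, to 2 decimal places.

site A: 257.9 K = -15.250 °C.
site C: 4.9 °F = -15.056 °C.
Spread: (-7.700) − (-15.250) = 7.550 °C = 13.59 °F.

13.59 °F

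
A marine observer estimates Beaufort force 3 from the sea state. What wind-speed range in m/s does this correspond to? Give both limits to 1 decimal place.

Beaufort 3 (gentle breeze) spans 3.4–5.4 m/s.

3.4 to 5.4 m/s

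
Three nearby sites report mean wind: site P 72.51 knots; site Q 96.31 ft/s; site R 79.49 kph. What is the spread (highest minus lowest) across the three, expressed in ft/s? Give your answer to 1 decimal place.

49.9 ft/s

site P: 72.51 kt = 122.383 ft/s.
site R: 79.49 km/h = 72.443 ft/s.
Spread: 122.383 − 72.443 = 49.9 ft/s.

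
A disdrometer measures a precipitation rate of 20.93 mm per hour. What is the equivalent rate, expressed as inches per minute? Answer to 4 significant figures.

20.93 mm/hour × 0.0393701 in/mm × 0.0166667 hour/minute = 0.01373 in/minute.

0.01373 in/minute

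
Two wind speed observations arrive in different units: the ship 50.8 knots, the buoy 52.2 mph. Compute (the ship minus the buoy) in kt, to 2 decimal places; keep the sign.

5.44 kt

the buoy: 52.2 mph = 45.3606 kt.
Difference: 50.8000 − 45.3606 = 5.44 kt.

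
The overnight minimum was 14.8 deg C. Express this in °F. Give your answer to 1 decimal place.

°F = °C × 9/5 + 32 = 14.8 × 1.8 + 32 = 58.6 °F.

58.6 °F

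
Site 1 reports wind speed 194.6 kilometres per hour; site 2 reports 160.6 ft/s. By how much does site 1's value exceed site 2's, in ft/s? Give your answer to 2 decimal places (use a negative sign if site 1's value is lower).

16.75 ft/s

site 1: 194.6 km/h = 177.3476 ft/s.
Difference: 177.3476 − 160.6000 = 16.75 ft/s.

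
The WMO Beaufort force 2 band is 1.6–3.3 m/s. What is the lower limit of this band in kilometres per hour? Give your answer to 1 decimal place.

1.6–3.3 m/s × 3.6 = 5.8–11.9 km/h.

5.8 km/h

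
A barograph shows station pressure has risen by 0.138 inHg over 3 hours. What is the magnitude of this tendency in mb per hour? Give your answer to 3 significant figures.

0.138 inHg / 3 h × 33.8639 mb/inHg = 1.56 mb/h.

1.56 mb per hour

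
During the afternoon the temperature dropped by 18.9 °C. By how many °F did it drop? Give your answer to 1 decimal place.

For a temperature change the 32° offset cancels: Δ°F = 18.9 × 1.8 = 34.0 °F.

34.0 °F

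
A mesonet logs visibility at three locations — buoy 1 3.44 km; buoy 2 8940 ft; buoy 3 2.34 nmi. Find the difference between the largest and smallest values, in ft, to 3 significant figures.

5280 ft

buoy 1: 3.44 km = 11286.09 ft.
buoy 3: 2.34 nmi = 14218.11 ft.
Spread: 14218.11 − 8940.00 = 5280 ft.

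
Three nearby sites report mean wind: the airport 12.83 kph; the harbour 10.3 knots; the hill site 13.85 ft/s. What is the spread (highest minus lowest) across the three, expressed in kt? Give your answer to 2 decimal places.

the airport: 12.83 km/h = 6.9276 kt.
the hill site: 13.85 ft/s = 8.2059 kt.
Spread: 10.3000 − 6.9276 = 3.37 kt.

3.37 kt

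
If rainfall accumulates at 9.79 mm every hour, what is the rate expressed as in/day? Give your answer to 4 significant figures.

9.79 mm/hour × 0.0393701 in/mm × 24 hour/day = 9.250 in/day.

9.250 in/day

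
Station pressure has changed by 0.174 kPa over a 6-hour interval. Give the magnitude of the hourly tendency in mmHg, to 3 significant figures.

0.218 mmHg per hour

0.174 kPa / 6 h × 7.50062 mmHg/kPa = 0.218 mmHg/h.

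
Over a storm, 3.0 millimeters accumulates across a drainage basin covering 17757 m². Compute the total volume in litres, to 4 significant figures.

53270 litres

1 mm over 1 m² is 1 L, so volume = 3 × 17757 = 53271 L ≈ 53270 L.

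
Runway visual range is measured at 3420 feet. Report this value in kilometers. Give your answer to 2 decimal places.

1 ft = 0.0003048 km, so 3420 × 0.0003048 = 1.04 km.

1.04 km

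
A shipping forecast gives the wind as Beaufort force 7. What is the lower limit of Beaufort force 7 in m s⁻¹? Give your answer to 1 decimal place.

Beaufort 7 (near gale) spans 13.9–17.1 m/s.

13.9 m/s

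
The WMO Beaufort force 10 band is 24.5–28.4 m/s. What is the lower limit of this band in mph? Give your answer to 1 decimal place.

54.8 mph

24.5–28.4 m/s × 2.237 = 54.8–63.5 mph.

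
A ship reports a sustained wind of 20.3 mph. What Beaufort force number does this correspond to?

Beaufort force 5

20.3 mph = 9.1 m/s, which is Beaufort 5 (fresh breeze, 8.0–10.7 m/s).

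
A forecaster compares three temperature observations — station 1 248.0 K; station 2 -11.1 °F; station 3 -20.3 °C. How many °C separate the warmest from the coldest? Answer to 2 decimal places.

4.85 °C

station 1: 248.0 K = -25.150 °C.
station 2: -11.1 °F = -23.944 °C.
Spread: (-20.300) − (-25.150) = 4.850 °C.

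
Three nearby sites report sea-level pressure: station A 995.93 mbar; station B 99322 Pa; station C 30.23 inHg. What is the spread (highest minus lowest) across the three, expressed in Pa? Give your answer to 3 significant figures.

station A: 995.93 mb = 99593.00 Pa.
station C: 30.23 inHg = 102370.54 Pa.
Spread: 102370.54 − 99322.00 = 3050 Pa.

3050 Pa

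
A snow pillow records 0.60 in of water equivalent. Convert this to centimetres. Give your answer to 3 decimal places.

1.524 cm

1 in = 2.54 cm, so 0.60 × 2.54 = 1.524 cm.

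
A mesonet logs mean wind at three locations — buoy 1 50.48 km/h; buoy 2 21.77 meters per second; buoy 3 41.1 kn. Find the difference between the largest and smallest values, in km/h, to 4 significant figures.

buoy 2: 21.77 m/s = 78.3720 km/h.
buoy 3: 41.1 kt = 76.1172 km/h.
Spread: 78.3720 − 50.4800 = 27.89 km/h.

27.89 km/h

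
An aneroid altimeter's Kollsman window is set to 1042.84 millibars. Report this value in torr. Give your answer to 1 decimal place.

782.2 mmHg

1 mb = 0.750062 mmHg, so 1042.84 × 0.750062 = 782.2 mmHg.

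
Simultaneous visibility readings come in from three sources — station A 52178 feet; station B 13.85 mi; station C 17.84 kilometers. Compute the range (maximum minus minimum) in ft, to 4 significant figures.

20950 ft

station B: 13.85 SM = 73128.00 ft.
station C: 17.84 km = 58530.18 ft.
Spread: 73128.00 − 52178.00 = 20950 ft.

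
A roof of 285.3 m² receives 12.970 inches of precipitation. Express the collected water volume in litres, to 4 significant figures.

93990 litres

Depth: 12.970 in × 25.4 = 329.438 mm.
1 mm over 1 m² is 1 L, so volume = 329.438 × 285.3 = 93988.661 L ≈ 93990 L.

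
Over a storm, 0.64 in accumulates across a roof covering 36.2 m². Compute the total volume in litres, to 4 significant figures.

Depth: 0.64 in × 25.4 = 16.256 mm.
1 mm over 1 m² is 1 L, so volume = 16.256 × 36.2 = 588.4672 L ≈ 588.5 L.

588.5 litres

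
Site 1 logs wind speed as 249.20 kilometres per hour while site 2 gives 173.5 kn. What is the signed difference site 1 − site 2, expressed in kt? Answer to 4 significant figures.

site 1: 249.20 km/h = 134.5572 kt.
Difference: 134.5572 − 173.5000 = -38.94 kt.

-38.94 kt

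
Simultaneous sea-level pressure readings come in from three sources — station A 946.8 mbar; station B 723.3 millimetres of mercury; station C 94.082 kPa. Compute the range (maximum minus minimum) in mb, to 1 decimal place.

station B: 723.3 mmHg = 964.321 mb.
station C: 94.082 kPa = 940.820 mb.
Spread: 964.321 − 940.820 = 23.5 mb.

23.5 mb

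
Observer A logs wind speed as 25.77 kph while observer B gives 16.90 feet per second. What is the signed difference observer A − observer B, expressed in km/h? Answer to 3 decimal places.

observer B: 16.90 ft/s = 18.54403 km/h.
Difference: 25.77000 − 18.54403 = 7.226 km/h.

7.226 km/h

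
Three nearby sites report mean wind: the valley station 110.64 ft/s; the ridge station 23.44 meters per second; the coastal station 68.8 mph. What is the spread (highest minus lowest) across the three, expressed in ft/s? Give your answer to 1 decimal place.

33.7 ft/s

the ridge station: 23.44 m/s = 76.903 ft/s.
the coastal station: 68.8 mph = 100.907 ft/s.
Spread: 110.640 − 76.903 = 33.7 ft/s.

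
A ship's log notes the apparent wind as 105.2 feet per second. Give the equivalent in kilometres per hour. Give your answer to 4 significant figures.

1 ft/s = 1.09728 km/h, so 105.2 × 1.09728 = 115.4 km/h.

115.4 km/h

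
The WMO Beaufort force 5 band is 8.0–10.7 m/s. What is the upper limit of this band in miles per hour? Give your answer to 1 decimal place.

23.9 mph

8.0–10.7 m/s × 2.237 = 17.9–23.9 mph.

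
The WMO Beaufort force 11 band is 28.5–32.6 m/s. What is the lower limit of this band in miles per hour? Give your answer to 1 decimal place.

63.8 mph

28.5–32.6 m/s × 2.237 = 63.8–72.9 mph.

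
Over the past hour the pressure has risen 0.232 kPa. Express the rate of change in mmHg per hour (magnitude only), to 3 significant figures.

1.74 mmHg per hour

0.232 kPa / 1 h × 7.50062 mmHg/kPa = 1.74 mmHg/h.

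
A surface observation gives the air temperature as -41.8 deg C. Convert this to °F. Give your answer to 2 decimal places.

-43.24 °F

°F = °C × 9/5 + 32 = -41.8 × 1.8 + 32 = -43.24 °F.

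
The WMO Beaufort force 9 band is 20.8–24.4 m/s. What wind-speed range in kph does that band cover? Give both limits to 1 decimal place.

74.9 to 87.8 km/h

20.8–24.4 m/s × 3.6 = 74.9–87.8 km/h.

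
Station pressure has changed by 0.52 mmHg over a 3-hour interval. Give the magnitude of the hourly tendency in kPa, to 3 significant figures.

0.52 mmHg / 3 h × 0.133322 kPa/mmHg = 0.0231 kPa/h.

0.0231 kPa per hour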